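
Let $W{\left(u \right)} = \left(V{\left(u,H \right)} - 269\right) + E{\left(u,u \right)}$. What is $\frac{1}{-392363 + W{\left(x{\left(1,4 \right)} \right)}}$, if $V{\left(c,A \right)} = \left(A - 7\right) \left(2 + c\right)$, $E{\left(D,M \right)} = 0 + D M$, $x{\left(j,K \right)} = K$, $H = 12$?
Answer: $- \frac{1}{392586} \approx -2.5472 \cdot 10^{-6}$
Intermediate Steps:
$E{\left(D,M \right)} = D M$
$V{\left(c,A \right)} = \left(-7 + A\right) \left(2 + c\right)$
$W{\left(u \right)} = -259 + u^{2} + 5 u$ ($W{\left(u \right)} = \left(\left(-14 - 7 u + 2 \cdot 12 + 12 u\right) - 269\right) + u u = \left(\left(-14 - 7 u + 24 + 12 u\right) - 269\right) + u^{2} = \left(\left(10 + 5 u\right) - 269\right) + u^{2} = \left(-259 + 5 u\right) + u^{2} = -259 + u^{2} + 5 u$)
$\frac{1}{-392363 + W{\left(x{\left(1,4 \right)} \right)}} = \frac{1}{-392363 + \left(-259 + 4^{2} + 5 \cdot 4\right)} = \frac{1}{-392363 + \left(-259 + 16 + 20\right)} = \frac{1}{-392363 - 223} = \frac{1}{-392586} = - \frac{1}{392586}$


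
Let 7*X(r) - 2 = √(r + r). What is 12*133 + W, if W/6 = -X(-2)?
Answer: 11160/7 - 12*I/7 ≈ 1594.3 - 1.7143*I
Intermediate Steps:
X(r) = 2/7 + √2*√r/7 (X(r) = 2/7 + √(r + r)/7 = 2/7 + √(2*r)/7 = 2/7 + (√2*√r)/7 = 2/7 + √2*√r/7)
W = -12/7 - 12*I/7 (W = 6*(-(2/7 + √2*√(-2)/7)) = 6*(-(2/7 + √2*(I*√2)/7)) = 6*(-(2/7 + 2*I/7)) = 6*(-2/7 - 2*I/7) = -12/7 - 12*I/7 ≈ -1.7143 - 1.7143*I)
12*133 + W = 12*133 + (-12/7 - 12*I/7) = 1596 + (-12/7 - 12*I/7) = 11160/7 - 12*I/7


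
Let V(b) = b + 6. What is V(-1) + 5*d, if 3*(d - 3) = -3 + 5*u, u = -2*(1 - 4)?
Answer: 65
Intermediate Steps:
u = 6 (u = -2*(-3) = 6)
V(b) = 6 + b
d = 12 (d = 3 + (-3 + 5*6)/3 = 3 + (-3 + 30)/3 = 3 + (⅓)*27 = 3 + 9 = 12)
V(-1) + 5*d = (6 - 1) + 5*12 = 5 + 60 = 65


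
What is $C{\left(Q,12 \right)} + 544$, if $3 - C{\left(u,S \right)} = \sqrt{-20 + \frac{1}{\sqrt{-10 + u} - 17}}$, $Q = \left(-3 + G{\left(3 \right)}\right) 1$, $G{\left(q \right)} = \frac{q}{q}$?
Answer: $547 - \sqrt{\frac{-341 + 40 i \sqrt{3}}{17 - 2 i \sqrt{3}}} \approx 547.0 + 4.4784 i$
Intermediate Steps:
$G{\left(q \right)} = 1$
$Q = -2$ ($Q = \left(-3 + 1\right) 1 = \left(-2\right) 1 = -2$)
$C{\left(u,S \right)} = 3 - \sqrt{-20 + \frac{1}{-17 + \sqrt{-10 + u}}}$ ($C{\left(u,S \right)} = 3 - \sqrt{-20 + \frac{1}{\sqrt{-10 + u} - 17}} = 3 - \sqrt{-20 + \frac{1}{-17 + \sqrt{-10 + u}}}$)
$C{\left(Q,12 \right)} + 544 = \left(3 - \sqrt{- \frac{-341 + 20 \sqrt{-10 - 2}}{-17 + \sqrt{-10 - 2}}}\right) + 544 = \left(3 - \sqrt{- \frac{-341 + 20 \sqrt{-12}}{-17 + \sqrt{-12}}}\right) + 544 = \left(3 - \sqrt{- \frac{-341 + 20 \cdot 2 i \sqrt{3}}{-17 + 2 i \sqrt{3}}}\right) + 544 = \left(3 - \sqrt{- \frac{-341 + 40 i \sqrt{3}}{-17 + 2 i \sqrt{3}}}\right) + 544 = 547 - \sqrt{- \frac{-341 + 40 i \sqrt{3}}{-17 + 2 i \sqrt{3}}}$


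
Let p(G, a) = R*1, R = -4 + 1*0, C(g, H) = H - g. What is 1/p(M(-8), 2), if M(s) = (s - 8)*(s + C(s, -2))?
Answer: -1/4 ≈ -0.25000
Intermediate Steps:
R = -4 (R = -4 + 0 = -4)
M(s) = 16 - 2*s (M(s) = (s - 8)*(s + (-2 - s)) = (-8 + s)*(-2) = 16 - 2*s)
p(G, a) = -4 (p(G, a) = -4*1 = -4)
1/p(M(-8), 2) = 1/(-4) = -1/4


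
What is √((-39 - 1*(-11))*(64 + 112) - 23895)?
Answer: I*√28823 ≈ 169.77*I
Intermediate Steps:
√((-39 - 1*(-11))*(64 + 112) - 23895) = √((-39 + 11)*176 - 23895) = √(-28*176 - 23895) = √(-4928 - 23895) = √(-28823) = I*√28823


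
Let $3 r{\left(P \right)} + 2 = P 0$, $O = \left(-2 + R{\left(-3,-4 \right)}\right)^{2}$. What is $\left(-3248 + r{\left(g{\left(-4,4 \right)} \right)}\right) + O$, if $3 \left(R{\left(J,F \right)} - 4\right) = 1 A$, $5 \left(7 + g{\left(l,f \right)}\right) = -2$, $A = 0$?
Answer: $- \frac{9734}{3} \approx -3244.7$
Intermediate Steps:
$g{\left(l,f \right)} = - \frac{37}{5}$ ($g{\left(l,f \right)} = -7 + \frac{1}{5} \left(-2\right) = -7 - \frac{2}{5} = - \frac{37}{5}$)
$R{\left(J,F \right)} = 4$ ($R{\left(J,F \right)} = 4 + \frac{1 \cdot 0}{3} = 4 + \frac{1}{3} \cdot 0 = 4 + 0 = 4$)
$O = 4$ ($O = \left(-2 + 4\right)^{2} = 2^{2} = 4$)
$r{\left(P \right)} = - \frac{2}{3}$ ($r{\left(P \right)} = - \frac{2}{3} + \frac{P 0}{3} = - \frac{2}{3} + \frac{1}{3} \cdot 0 = - \frac{2}{3} + 0 = - \frac{2}{3}$)
$\left(-3248 + r{\left(g{\left(-4,4 \right)} \right)}\right) + O = \left(-3248 - \frac{2}{3}\right) + 4 = - \frac{9746}{3} + 4 = - \frac{9734}{3}$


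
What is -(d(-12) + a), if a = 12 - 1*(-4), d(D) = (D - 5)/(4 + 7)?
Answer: -159/11 ≈ -14.455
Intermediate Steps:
d(D) = -5/11 + D/11 (d(D) = (-5 + D)/11 = (-5 + D)*(1/11) = -5/11 + D/11)
a = 16 (a = 12 + 4 = 16)
-(d(-12) + a) = -((-5/11 + (1/11)*(-12)) + 16) = -((-5/11 - 12/11) + 16) = -(-17/11 + 16) = -1*159/11 = -159/11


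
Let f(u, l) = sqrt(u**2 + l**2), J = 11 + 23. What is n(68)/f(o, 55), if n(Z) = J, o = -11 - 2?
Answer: 17*sqrt(3194)/1597 ≈ 0.60161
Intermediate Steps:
o = -13
J = 34
f(u, l) = sqrt(l**2 + u**2)
n(Z) = 34
n(68)/f(o, 55) = 34/(sqrt(55**2 + (-13)**2)) = 34/(sqrt(3025 + 169)) = 34/(sqrt(3194)) = 34*(sqrt(3194)/3194) = 17*sqrt(3194)/1597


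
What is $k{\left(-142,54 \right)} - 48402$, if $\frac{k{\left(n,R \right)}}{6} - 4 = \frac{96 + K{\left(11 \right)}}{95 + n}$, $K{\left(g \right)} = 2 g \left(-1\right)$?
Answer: $- \frac{2274210}{47} \approx -48387.0$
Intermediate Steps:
$K{\left(g \right)} = - 2 g$ ($K{\left(g \right)} = 2 \left(- g\right) = - 2 g$)
$k{\left(n,R \right)} = 24 + \frac{444}{95 + n}$ ($k{\left(n,R \right)} = 24 + 6 \frac{96 - 22}{95 + n} = 24 + 6 \frac{74}{95 + n} = 24 + \frac{444}{95 + n}$)
$k{\left(-142,54 \right)} - 48402 = \frac{12 \left(227 + 2 \left(-142\right)\right)}{95 - 142} - 48402 = \frac{12 \left(227 - 284\right)}{-47} - 48402 = 12 \left(- \frac{1}{47}\right) \left(-57\right) - 48402 = \frac{684}{47} - 48402 = - \frac{2274210}{47}$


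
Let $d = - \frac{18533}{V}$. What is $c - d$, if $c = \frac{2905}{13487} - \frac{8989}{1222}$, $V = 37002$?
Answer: $- \frac{1012281501176}{152458545057} \approx -6.6397$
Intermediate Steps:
$d = - \frac{18533}{37002} \approx -0.50086$
$c = - \frac{117684733}{16481114}$ ($c = 2905 \cdot \frac{1}{13487} - \frac{8989}{1222} = \frac{2905}{13487} - \frac{8989}{1222} = - \frac{117684733}{16481114} \approx -7.1406$)
$c - d = - \frac{117684733}{16481114} - - \frac{18533}{37002} = - \frac{117684733}{16481114} + \frac{18533}{37002} = - \frac{1012281501176}{152458545057}$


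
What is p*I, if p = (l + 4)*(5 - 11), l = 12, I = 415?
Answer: -39840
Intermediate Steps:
p = -96 (p = (12 + 4)*(5 - 11) = 16*(-6) = -96)
p*I = -96*415 = -39840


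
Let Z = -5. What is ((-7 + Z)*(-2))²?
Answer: 576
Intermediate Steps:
((-7 + Z)*(-2))² = ((-7 - 5)*(-2))² = (-12*(-2))² = 24² = 576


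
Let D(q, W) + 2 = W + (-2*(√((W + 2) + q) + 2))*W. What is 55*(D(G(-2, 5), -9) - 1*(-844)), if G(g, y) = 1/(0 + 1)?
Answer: 47795 + 990*I*√6 ≈ 47795.0 + 2425.0*I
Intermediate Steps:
G(g, y) = 1 (G(g, y) = 1/1 = 1)
D(q, W) = -2 + W + W*(-4 - 2*√(2 + W + q)) (D(q, W) = -2 + (W + (-2*(√((W + 2) + q) + 2))*W) = -2 + (W + (-2*(√((2 + W) + q) + 2))*W) = -2 + (W + (-2*(√(2 + W + q) + 2))*W) = -2 + (W + (-2*(2 + √(2 + W + q)))*W) = -2 + (W + (-4 - 2*√(2 + W + q))*W) = -2 + (W + W*(-4 - 2*√(2 + W + q))) = -2 + W + W*(-4 - 2*√(2 + W + q)))
55*(D(G(-2, 5), -9) - 1*(-844)) = 55*((-2 - 3*(-9) - 2*(-9)*√(2 - 9 + 1)) - 1*(-844)) = 55*((-2 + 27 - 2*(-9)*√(-6)) + 844) = 55*((-2 + 27 - 2*(-9)*I*√6) + 844) = 55*((-2 + 27 + 18*I*√6) + 844) = 55*((25 + 18*I*√6) + 844) = 55*(869 + 18*I*√6) = 47795 + 990*I*√6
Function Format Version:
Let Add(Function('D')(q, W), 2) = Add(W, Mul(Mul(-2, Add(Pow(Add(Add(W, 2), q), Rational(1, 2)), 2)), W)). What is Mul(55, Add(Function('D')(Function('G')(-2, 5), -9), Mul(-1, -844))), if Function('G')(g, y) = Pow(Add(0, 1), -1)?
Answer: Add(47795, Mul(990, I, Pow(6, Rational(1, 2)))) ≈ Add(47795., Mul(2425.0, I))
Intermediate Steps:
Function('G')(g, y) = 1 (Function('G')(g, y) = Pow(1, -1) = 1)
Function('D')(q, W) = Add(-2, W, Mul(W, Add(-4, Mul(-2, Pow(Add(2, W, q), Rational(1, 2)))))) (Function('D')(q, W) = Add(-2, Add(W, Mul(Mul(-2, Add(Pow(Add(Add(W, 2), q), Rational(1, 2)), 2)), W))) = Add(-2, Add(W, Mul(Mul(-2, Add(Pow(Add(Add(2, W), q), Rational(1, 2)), 2)), W))) = Add(-2, Add(W, Mul(Mul(-2, Add(Pow(Add(2, W, q), Rational(1, 2)), 2)), W))) = Add(-2, Add(W, Mul(Mul(-2, Add(2, Pow(Add(2, W, q), Rational(1, 2)))), W))) = Add(-2, Add(W, Mul(Add(-4, Mul(-2, Pow(Add(2, W, q), Rational(1, 2)))), W))) = Add(-2, Add(W, Mul(W, Add(-4, Mul(-2, Pow(Add(2, W, q), Rational(1, 2))))))) = Add(-2, W, Mul(W, Add(-4, Mul(-2, Pow(Add(2, W, q), Rational(1, 2)))))))
Mul(55, Add(Function('D')(Function('G')(-2, 5), -9), Mul(-1, -844))) = Mul(55, Add(Add(-2, Mul(-3, -9), Mul(-2, -9, Pow(Add(2, -9, 1), Rational(1, 2)))), Mul(-1, -844))) = Mul(55, Add(Add(-2, 27, Mul(-2, -9, Pow(-6, Rational(1, 2)))), 844)) = Mul(55, Add(Add(-2, 27, Mul(-2, -9, Mul(I, Pow(6, Rational(1, 2))))), 844)) = Mul(55, Add(Add(-2, 27, Mul(18, I, Pow(6, Rational(1, 2)))), 844)) = Mul(55, Add(Add(25, Mul(18, I, Pow(6, Rational(1, 2)))), 844)) = Mul(55, Add(869, Mul(18, I, Pow(6, Rational(1, 2))))) = Add(47795, Mul(990, I, Pow(6, Rational(1, 2))))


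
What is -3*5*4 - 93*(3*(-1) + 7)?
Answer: -432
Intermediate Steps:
-3*5*4 - 93*(3*(-1) + 7) = -15*4 - 93*(-3 + 7) = -60 - 93*4 = -60 - 372 = -432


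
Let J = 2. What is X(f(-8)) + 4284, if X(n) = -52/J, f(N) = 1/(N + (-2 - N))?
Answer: 4258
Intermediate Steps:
f(N) = -½ (f(N) = 1/(-2) = -½)
X(n) = -26 (X(n) = -52/2 = -52*½ = -26)
X(f(-8)) + 4284 = -26 + 4284 = 4258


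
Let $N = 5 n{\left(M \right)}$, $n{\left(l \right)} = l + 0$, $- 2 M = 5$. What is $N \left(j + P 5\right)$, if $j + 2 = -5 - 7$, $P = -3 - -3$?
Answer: $175$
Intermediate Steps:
$P = 0$ ($P = -3 + 3 = 0$)
$M = - \frac{5}{2}$ ($M = \left(- \frac{1}{2}\right) 5 = - \frac{5}{2} \approx -2.5$)
$j = -14$ ($j = -2 - 12 = -14$)
$n{\left(l \right)} = l$
$N = - \frac{25}{2}$ ($N = 5 \left(- \frac{5}{2}\right) = - \frac{25}{2} \approx -12.5$)
$N \left(j + P 5\right) = - \frac{25 \left(-14 + 0 \cdot 5\right)}{2} = - \frac{25 \left(-14 + 0\right)}{2} = \left(- \frac{25}{2}\right) \left(-14\right) = 175$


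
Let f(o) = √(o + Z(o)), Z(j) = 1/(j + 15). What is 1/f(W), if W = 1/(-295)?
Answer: 2*√26950228270/82601 ≈ 3.9749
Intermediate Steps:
W = -1/295 ≈ -0.0033898
Z(j) = 1/(15 + j)
f(o) = √(o + 1/(15 + o))
1/f(W) = 1/(√((1 - (15 - 1/295)/295)/(15 - 1/295))) = 1/(√((1 - 1/295*4424/295)/(4424/295))) = 1/(√(295*(1 - 4424/87025)/4424)) = 1/(√((295/4424)*(82601/87025))) = 1/(√(82601/1305080)) = 1/(√26950228270/652540) = 2*√26950228270/82601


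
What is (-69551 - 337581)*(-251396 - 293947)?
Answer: 222026586276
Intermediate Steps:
(-69551 - 337581)*(-251396 - 293947) = -407132*(-545343) = 222026586276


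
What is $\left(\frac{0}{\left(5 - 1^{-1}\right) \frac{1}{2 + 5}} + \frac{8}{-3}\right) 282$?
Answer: $-752$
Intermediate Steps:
$\left(\frac{0}{\left(5 - 1^{-1}\right) \frac{1}{2 + 5}} + \frac{8}{-3}\right) 282 = \left(\frac{0}{\left(5 - 1\right) \frac{1}{7}} + 8 \left(- \frac{1}{3}\right)\right) 282 = \left(\frac{0}{\left(5 - 1\right) \frac{1}{7}} - \frac{8}{3}\right) 282 = \left(\frac{0}{4 \cdot \frac{1}{7}} - \frac{8}{3}\right) 282 = \left(\frac{0}{\frac{4}{7}} - \frac{8}{3}\right) 282 = \left(0 \cdot \frac{7}{4} - \frac{8}{3}\right) 282 = \left(0 - \frac{8}{3}\right) 282 = \left(- \frac{8}{3}\right) 282 = -752$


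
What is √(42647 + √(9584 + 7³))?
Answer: √(42647 + 3*√1103) ≈ 206.75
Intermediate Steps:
√(42647 + √(9584 + 7³)) = √(42647 + √(9584 + 343)) = √(42647 + √9927) = √(42647 + 3*√1103)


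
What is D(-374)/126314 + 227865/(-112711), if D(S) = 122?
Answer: -14384394434/7118488627 ≈ -2.0207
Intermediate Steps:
D(-374)/126314 + 227865/(-112711) = 122/126314 + 227865/(-112711) = 122*(1/126314) + 227865*(-1/112711) = 61/63157 - 227865/112711 = -14384394434/7118488627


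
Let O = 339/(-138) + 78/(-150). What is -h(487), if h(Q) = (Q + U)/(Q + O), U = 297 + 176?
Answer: -1104000/556627 ≈ -1.9834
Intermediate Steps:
O = -3423/1150 (O = 339*(-1/138) + 78*(-1/150) = -113/46 - 13/25 = -3423/1150 ≈ -2.9765)
U = 473
h(Q) = (473 + Q)/(-3423/1150 + Q) (h(Q) = (Q + 473)/(Q - 3423/1150) = (473 + Q)/(-3423/1150 + Q))
-h(487) = -1150*(473 + 487)/(-3423 + 1150*487) = -1150*960/(-3423 + 560050) = -1150*960/556627 = -1*1104000/556627 = -1104000/556627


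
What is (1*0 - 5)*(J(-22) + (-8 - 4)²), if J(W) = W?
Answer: -610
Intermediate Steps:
(1*0 - 5)*(J(-22) + (-8 - 4)²) = (1*0 - 5)*(-22 + (-8 - 4)²) = (0 - 5)*(-22 + (-12)²) = -5*(-22 + 144) = -5*122 = -610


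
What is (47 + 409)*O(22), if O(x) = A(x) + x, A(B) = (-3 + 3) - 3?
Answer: 8664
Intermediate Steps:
A(B) = -3 (A(B) = 0 - 3 = -3)
O(x) = -3 + x
(47 + 409)*O(22) = (47 + 409)*(-3 + 22) = 456*19 = 8664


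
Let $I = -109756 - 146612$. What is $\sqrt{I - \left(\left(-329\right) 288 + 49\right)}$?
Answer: $i \sqrt{161665} \approx 402.08 i$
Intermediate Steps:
$I = -256368$ ($I = -109756 - 146612 = -256368$)
$\sqrt{I - \left(\left(-329\right) 288 + 49\right)} = \sqrt{-256368 - \left(\left(-329\right) 288 + 49\right)} = \sqrt{-256368 - \left(-94752 + 49\right)} = \sqrt{-256368 - -94703} = \sqrt{-256368 + 94703} = \sqrt{-161665} = i \sqrt{161665}$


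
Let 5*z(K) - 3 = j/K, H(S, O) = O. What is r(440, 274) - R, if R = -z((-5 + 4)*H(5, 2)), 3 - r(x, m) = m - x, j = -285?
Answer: 1981/10 ≈ 198.10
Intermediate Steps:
r(x, m) = 3 + x - m (r(x, m) = 3 - (m - x) = 3 + (x - m) = 3 + x - m)
z(K) = 3/5 - 57/K (z(K) = 3/5 + (-285/K)/5 = 3/5 - 57/K)
R = -291/10 (R = -(3/5 - 57*1/(2*(-5 + 4))) = -(3/5 - 57/((-1*2))) = -(3/5 - 57/(-2)) = -(3/5 - 57*(-1/2)) = -(3/5 + 57/2) = -1*291/10 = -291/10 ≈ -29.100)
r(440, 274) - R = (3 + 440 - 1*274) - 1*(-291/10) = (3 + 440 - 274) + 291/10 = 169 + 291/10 = 1981/10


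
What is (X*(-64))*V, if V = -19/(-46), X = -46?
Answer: 1216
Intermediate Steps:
V = 19/46 (V = -19*(-1/46) = 19/46 ≈ 0.41304)
(X*(-64))*V = -46*(-64)*(19/46) = 2944*(19/46) = 1216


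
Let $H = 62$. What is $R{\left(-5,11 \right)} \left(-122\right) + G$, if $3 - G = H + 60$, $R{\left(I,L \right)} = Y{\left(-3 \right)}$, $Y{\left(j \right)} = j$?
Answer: $247$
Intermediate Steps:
$R{\left(I,L \right)} = -3$
$G = -119$ ($G = 3 - \left(62 + 60\right) = 3 - 122 = -119$)
$R{\left(-5,11 \right)} \left(-122\right) + G = \left(-3\right) \left(-122\right) - 119 = 366 - 119 = 247$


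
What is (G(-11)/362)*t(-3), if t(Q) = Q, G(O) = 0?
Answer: 0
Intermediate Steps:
(G(-11)/362)*t(-3) = (0/362)*(-3) = (0*(1/362))*(-3) = 0*(-3) = 0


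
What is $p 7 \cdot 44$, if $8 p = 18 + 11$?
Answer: $\frac{2233}{2} \approx 1116.5$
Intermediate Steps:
$p = \frac{29}{8}$ ($p = \frac{18 + 11}{8} = \frac{1}{8} \cdot 29 = \frac{29}{8} \approx 3.625$)
$p 7 \cdot 44 = \frac{29}{8} \cdot 7 \cdot 44 = \frac{203}{8} \cdot 44 = \frac{2233}{2}$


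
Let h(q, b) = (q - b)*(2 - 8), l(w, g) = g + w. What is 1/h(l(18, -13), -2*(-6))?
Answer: 1/42 ≈ 0.023810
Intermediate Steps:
h(q, b) = -6*q + 6*b (h(q, b) = (q - b)*(-6) = -6*q + 6*b)
1/h(l(18, -13), -2*(-6)) = 1/(-6*(-13 + 18) + 6*(-2*(-6))) = 1/(-6*5 + 6*12) = 1/(-30 + 72) = 1/42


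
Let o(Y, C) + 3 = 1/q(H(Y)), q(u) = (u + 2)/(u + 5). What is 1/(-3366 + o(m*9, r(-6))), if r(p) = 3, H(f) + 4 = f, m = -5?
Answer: -47/158299 ≈ -0.00029691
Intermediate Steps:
H(f) = -4 + f
q(u) = (2 + u)/(5 + u)
o(Y, C) = -3 + (1 + Y)/(-2 + Y) (o(Y, C) = -3 + 1/((2 + (-4 + Y))/(5 + (-4 + Y))) = -3 + 1/((-2 + Y)/(1 + Y)) = -3 + (1 + Y)/(-2 + Y))
1/(-3366 + o(m*9, r(-6))) = 1/(-3366 + (7 - (-10)*9)/(-2 - 5*9)) = 1/(-3366 + (7 - 2*(-45))/(-2 - 45)) = 1/(-3366 + (7 + 90)/(-47)) = 1/(-3366 - 1/47*97) = 1/(-3366 - 97/47) = 1/(-158299/47) = -47/158299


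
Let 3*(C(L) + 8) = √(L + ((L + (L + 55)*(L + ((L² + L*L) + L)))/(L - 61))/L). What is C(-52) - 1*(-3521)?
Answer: 3513 + I*√69947/113 ≈ 3513.0 + 2.3405*I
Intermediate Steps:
C(L) = -8 + √(L + (L + (55 + L)*(2*L + 2*L²))/(L*(-61 + L)))/3 (C(L) = -8 + √(L + ((L + (L + 55)*(L + ((L² + L*L) + L)))/(L - 61))/L)/3 = -8 + √(L + ((L + (55 + L)*(L + ((L² + L²) + L)))/(-61 + L))/L)/3 = -8 + √(L + ((L + (55 + L)*(L + (2*L² + L)))/(-61 + L))/L)/3 = -8 + √(L + ((L + (55 + L)*(L + (L + 2*L²)))/(-61 + L))/L)/3 = -8 + √(L + ((L + (55 + L)*(2*L + 2*L²))/(-61 + L))/L)/3 = -8 + √(L + (L + (55 + L)*(2*L + 2*L²))/(L*(-61 + L)))/3)
C(-52) - 1*(-3521) = (-8 + √3*√((37 + (-52)² + 17*(-52))/(-61 - 52))/3) - 1*(-3521) = (-8 + √3*√((37 + 2704 - 884)/(-113))/3) + 3521 = (-8 + √3*√(-1/113*1857)/3) + 3521 = (-8 + √3*√(-1857/113)/3) + 3521 = (-8 + √3*(I*√209841/113)/3) + 3521 = (-8 + I*√69947/113) + 3521 = 3513 + I*√69947/113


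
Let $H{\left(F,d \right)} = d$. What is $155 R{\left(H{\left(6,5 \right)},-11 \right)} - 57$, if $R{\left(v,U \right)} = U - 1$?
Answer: $-1917$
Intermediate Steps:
$R{\left(v,U \right)} = -1 + U$
$155 R{\left(H{\left(6,5 \right)},-11 \right)} - 57 = 155 \left(-1 - 11\right) - 57 = 155 \left(-12\right) - 57 = -1860 - 57 = -1917$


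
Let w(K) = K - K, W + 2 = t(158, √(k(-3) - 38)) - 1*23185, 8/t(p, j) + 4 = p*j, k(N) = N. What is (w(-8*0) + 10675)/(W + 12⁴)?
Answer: -6695083976525/1537203844117 + 3373300*I*√41/1537203844117 ≈ -4.3554 + 1.4051e-5*I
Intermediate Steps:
t(p, j) = 8/(-4 + j*p) (t(p, j) = 8/(-4 + p*j) = 8/(-4 + j*p))
W = -23187 + 8/(-4 + 158*I*√41) (W = -2 + (8/(-4 + √(-3 - 38)*158) - 1*23185) = -2 + (8/(-4 + √(-41)*158) - 23185) = -2 + (8/(-4 + (I*√41)*158) - 23185) = -2 + (8/(-4 + 158*I*√41) - 23185) = -2 + (-23185 + 8/(-4 + 158*I*√41)) = -23187 + 8/(-4 + 158*I*√41) ≈ -23187.0 - 0.0079074*I)
w(K) = 0
(w(-8*0) + 10675)/(W + 12⁴) = (0 + 10675)/((-5933205503/255885 - 316*I*√41/255885) + 12⁴) = 10675/((-5933205503/255885 - 316*I*√41/255885) + 20736) = 10675/(-627174143/255885 - 316*I*√41/255885)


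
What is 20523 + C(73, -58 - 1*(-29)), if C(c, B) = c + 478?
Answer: 21074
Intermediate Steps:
C(c, B) = 478 + c
20523 + C(73, -58 - 1*(-29)) = 20523 + (478 + 73) = 20523 + 551 = 21074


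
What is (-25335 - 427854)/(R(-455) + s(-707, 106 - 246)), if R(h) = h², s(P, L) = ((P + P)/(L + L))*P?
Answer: -9063780/4069093 ≈ -2.2275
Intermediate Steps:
s(P, L) = P²/L (s(P, L) = ((2*P)/((2*L)))*P = ((2*P)*(1/(2*L)))*P = (P/L)*P = P²/L)
(-25335 - 427854)/(R(-455) + s(-707, 106 - 246)) = (-25335 - 427854)/((-455)² + (-707)²/(106 - 246)) = -453189/(207025 + 499849/(-140)) = -453189/(207025 - 1/140*499849) = -453189/(207025 - 71407/20) = -453189/4069093/20 = -453189*20/4069093 = -9063780/4069093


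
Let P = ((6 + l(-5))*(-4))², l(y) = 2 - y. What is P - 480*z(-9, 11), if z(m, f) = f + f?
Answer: -7856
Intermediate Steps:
P = 2704 (P = ((6 + (2 - 1*(-5)))*(-4))² = ((6 + (2 + 5))*(-4))² = ((6 + 7)*(-4))² = (13*(-4))² = (-52)² = 2704)
z(m, f) = 2*f
P - 480*z(-9, 11) = 2704 - 960*11 = 2704 - 480*22 = 2704 - 10560 = -7856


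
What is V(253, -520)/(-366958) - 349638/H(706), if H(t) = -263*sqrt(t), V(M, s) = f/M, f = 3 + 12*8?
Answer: -9/8440034 + 174819*sqrt(706)/92839 ≈ 50.033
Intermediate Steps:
f = 99 (f = 3 + 96 = 99)
V(M, s) = 99/M
V(253, -520)/(-366958) - 349638/H(706) = (99/253)/(-366958) - 349638*(-sqrt(706)/185678) = (99*(1/253))*(-1/366958) - (-174819)*sqrt(706)/92839 = (9/23)*(-1/366958) + 174819*sqrt(706)/92839 = -9/8440034 + 174819*sqrt(706)/92839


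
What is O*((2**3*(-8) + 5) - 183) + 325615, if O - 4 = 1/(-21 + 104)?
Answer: 26945459/83 ≈ 3.2464e+5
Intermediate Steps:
O = 333/83 (O = 4 + 1/(-21 + 104) = 4 + 1/83 = 333/83 ≈ 4.0120)
O*((2**3*(-8) + 5) - 183) + 325615 = 333*((2**3*(-8) + 5) - 183)/83 + 325615 = 333*((8*(-8) + 5) - 183)/83 + 325615 = 333*((-64 + 5) - 183)/83 + 325615 = 333*(-59 - 183)/83 + 325615 = (333/83)*(-242) + 325615 = -80586/83 + 325615 = 26945459/83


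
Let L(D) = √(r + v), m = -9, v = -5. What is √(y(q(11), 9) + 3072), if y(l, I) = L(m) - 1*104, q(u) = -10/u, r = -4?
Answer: √(2968 + 3*I) ≈ 54.479 + 0.0275*I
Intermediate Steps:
L(D) = 3*I (L(D) = √(-4 - 5) = √(-9) = 3*I)
y(l, I) = -104 + 3*I (y(l, I) = 3*I - 1*104 = 3*I - 104 = -104 + 3*I)
√(y(q(11), 9) + 3072) = √((-104 + 3*I) + 3072) = √(2968 + 3*I)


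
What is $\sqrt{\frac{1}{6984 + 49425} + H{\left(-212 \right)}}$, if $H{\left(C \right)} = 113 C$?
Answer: $\frac{i \sqrt{76227399775227}}{56409} \approx 154.78 i$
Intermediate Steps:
$\sqrt{\frac{1}{6984 + 49425} + H{\left(-212 \right)}} = \sqrt{\frac{1}{6984 + 49425} + 113 \left(-212\right)} = \sqrt{\frac{1}{56409} - 23956} = \sqrt{- \frac{1351334003}{56409}} = \frac{i \sqrt{76227399775227}}{56409}$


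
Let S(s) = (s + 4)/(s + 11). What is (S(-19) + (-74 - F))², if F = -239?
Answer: 1782225/64 ≈ 27847.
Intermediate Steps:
S(s) = (4 + s)/(11 + s)
(S(-19) + (-74 - F))² = ((4 - 19)/(11 - 19) + (-74 - 1*(-239)))² = (-15/(-8) + (-74 + 239))² = (-⅛*(-15) + 165)² = (15/8 + 165)² = (1335/8)² = 1782225/64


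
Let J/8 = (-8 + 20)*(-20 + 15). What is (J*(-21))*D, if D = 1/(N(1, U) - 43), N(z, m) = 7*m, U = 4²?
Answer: 3360/23 ≈ 146.09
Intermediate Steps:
U = 16
D = 1/69 (D = 1/(7*16 - 43) = 1/(112 - 43) = 1/69 ≈ 0.014493)
J = -480 (J = 8*((-8 + 20)*(-20 + 15)) = 8*(12*(-5)) = 8*(-60) = -480)
(J*(-21))*D = -480*(-21)*(1/69) = 10080*(1/69) = 3360/23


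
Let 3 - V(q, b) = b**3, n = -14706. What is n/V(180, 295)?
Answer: 7353/12836186 ≈ 0.00057283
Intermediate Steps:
V(q, b) = 3 - b**3
n/V(180, 295) = -14706/(3 - 1*295**3) = -14706/(3 - 1*25672375) = -14706/(3 - 25672375) = -14706/(-25672372) = -14706*(-1/25672372) = 7353/12836186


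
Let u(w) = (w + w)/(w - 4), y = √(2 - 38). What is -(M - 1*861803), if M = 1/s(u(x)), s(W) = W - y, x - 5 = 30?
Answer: 17018884559/19748 - 2883*I/19748 ≈ 8.618e+5 - 0.14599*I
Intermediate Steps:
x = 35 (x = 5 + 30 = 35)
y = 6*I (y = √(-36) = 6*I ≈ 6.0*I)
u(w) = 2*w/(-4 + w) (u(w) = (2*w)/(-4 + w) = 2*w/(-4 + w))
s(W) = W - 6*I
M = 961*(70/31 + 6*I)/39496 (M = 1/(2*35/(-4 + 35) - 6*I) = 1/(2*35/31 - 6*I) = 1/(2*35*(1/31) - 6*I) = 1/(70/31 - 6*I) = 961*(70/31 + 6*I)/39496 ≈ 0.054942 + 0.14599*I)
-(M - 1*861803) = -((1085/19748 + 2883*I/19748) - 1*861803) = -((1085/19748 + 2883*I/19748) - 861803) = -(-17018884559/19748 + 2883*I/19748) = 17018884559/19748 - 2883*I/19748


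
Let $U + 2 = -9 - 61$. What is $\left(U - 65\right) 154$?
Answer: $-21098$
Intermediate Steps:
$U = -72$ ($U = -2 - 70 = -72$)
$\left(U - 65\right) 154 = \left(-72 - 65\right) 154 = \left(-137\right) 154 = -21098$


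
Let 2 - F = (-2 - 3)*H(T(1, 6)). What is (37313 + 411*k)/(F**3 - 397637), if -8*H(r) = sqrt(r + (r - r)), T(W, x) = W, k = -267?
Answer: 37081088/203588813 ≈ 0.18214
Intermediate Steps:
H(r) = -sqrt(r)/8 (H(r) = -sqrt(r + (r - r))/8 = -sqrt(r + 0)/8 = -sqrt(r)/8)
F = 11/8 (F = 2 - (-2 - 3)*(-sqrt(1)/8) = 2 - (-5)*(-1/8*1) = 2 - (-5)*(-1)/8 = 2 - 1*5/8 = 2 - 5/8 = 11/8 ≈ 1.3750)
(37313 + 411*k)/(F**3 - 397637) = (37313 + 411*(-267))/((11/8)**3 - 397637) = (37313 - 109737)/(1331/512 - 397637) = -72424/(-203588813/512) = -72424*(-512/203588813) = 37081088/203588813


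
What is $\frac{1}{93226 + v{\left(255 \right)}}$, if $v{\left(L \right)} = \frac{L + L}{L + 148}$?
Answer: $\frac{403}{37570588} \approx 1.0726 \cdot 10^{-5}$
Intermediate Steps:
$v{\left(L \right)} = \frac{2 L}{148 + L}$
$\frac{1}{93226 + v{\left(255 \right)}} = \frac{1}{93226 + 2 \cdot 255 \frac{1}{148 + 255}} = \frac{1}{93226 + 2 \cdot 255 \cdot \frac{1}{403}} = \frac{1}{93226 + \frac{510}{403}} = \frac{1}{\frac{37570588}{403}} = \frac{403}{37570588}$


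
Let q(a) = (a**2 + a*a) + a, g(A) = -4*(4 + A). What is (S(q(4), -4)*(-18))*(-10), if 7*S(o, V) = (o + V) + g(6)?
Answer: -1440/7 ≈ -205.71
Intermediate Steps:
g(A) = -16 - 4*A
q(a) = a + 2*a**2 (q(a) = (a**2 + a**2) + a = 2*a**2 + a = a + 2*a**2)
S(o, V) = -40/7 + V/7 + o/7 (S(o, V) = ((o + V) + (-16 - 4*6))/7 = ((V + o) + (-16 - 24))/7 = ((V + o) - 40)/7 = (-40 + V + o)/7 = -40/7 + V/7 + o/7)
(S(q(4), -4)*(-18))*(-10) = ((-40/7 + (1/7)*(-4) + (4*(1 + 2*4))/7)*(-18))*(-10) = ((-40/7 - 4/7 + (4*(1 + 8))/7)*(-18))*(-10) = ((-40/7 - 4/7 + (4*9)/7)*(-18))*(-10) = ((-40/7 - 4/7 + (1/7)*36)*(-18))*(-10) = ((-40/7 - 4/7 + 36/7)*(-18))*(-10) = -8/7*(-18)*(-10) = (144/7)*(-10) = -1440/7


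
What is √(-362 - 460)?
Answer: I*√822 ≈ 28.671*I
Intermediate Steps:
√(-362 - 460) = √(-822) = I*√822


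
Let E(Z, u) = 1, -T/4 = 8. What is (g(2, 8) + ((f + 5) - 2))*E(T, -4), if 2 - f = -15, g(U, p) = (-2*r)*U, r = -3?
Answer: 32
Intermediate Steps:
T = -32 (T = -4*8 = -32)
g(U, p) = 6*U (g(U, p) = (-2*(-3))*U = 6*U)
f = 17 (f = 2 - 1*(-15) = 2 + 15 = 17)
(g(2, 8) + ((f + 5) - 2))*E(T, -4) = (6*2 + ((17 + 5) - 2))*1 = (12 + (22 - 2))*1 = (12 + 20)*1 = 32*1 = 32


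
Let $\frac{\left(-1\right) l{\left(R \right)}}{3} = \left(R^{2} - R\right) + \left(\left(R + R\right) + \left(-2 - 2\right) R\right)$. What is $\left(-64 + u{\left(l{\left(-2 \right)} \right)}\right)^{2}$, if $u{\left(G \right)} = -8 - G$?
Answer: $1764$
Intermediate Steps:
$l{\left(R \right)} = - 3 R^{2} + 9 R$ ($l{\left(R \right)} = - 3 \left(\left(R^{2} - R\right) + \left(\left(R + R\right) + \left(-2 - 2\right) R\right)\right) = - 3 \left(\left(R^{2} - R\right) + \left(2 R - 4 R\right)\right) = - 3 \left(\left(R^{2} - R\right) - 2 R\right) = - 3 \left(R^{2} - 3 R\right) = - 3 R^{2} + 9 R$)
$\left(-64 + u{\left(l{\left(-2 \right)} \right)}\right)^{2} = \left(-64 - \left(8 + 3 \left(-2\right) \left(3 - -2\right)\right)\right)^{2} = \left(-64 - \left(8 + 3 \left(-2\right) \left(3 + 2\right)\right)\right)^{2} = \left(-64 - \left(8 + 3 \left(-2\right) 5\right)\right)^{2} = \left(-64 - -22\right)^{2} = \left(-64 + \left(-8 + 30\right)\right)^{2} = \left(-64 + 22\right)^{2} = \left(-42\right)^{2} = 1764$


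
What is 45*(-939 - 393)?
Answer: -59940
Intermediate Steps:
45*(-939 - 393) = 45*(-1332) = -59940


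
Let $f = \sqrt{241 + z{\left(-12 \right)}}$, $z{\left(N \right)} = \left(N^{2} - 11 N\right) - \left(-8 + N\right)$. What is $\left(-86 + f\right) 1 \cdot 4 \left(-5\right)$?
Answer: $1720 - 20 \sqrt{537} \approx 1256.5$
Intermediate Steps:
$z{\left(N \right)} = 8 + N^{2} - 12 N$
$f = \sqrt{537}$ ($f = \sqrt{241 + \left(8 + \left(-12\right)^{2} - -144\right)} = \sqrt{241 + \left(8 + 144 + 144\right)} = \sqrt{241 + 296} = \sqrt{537} \approx 23.173$)
$\left(-86 + f\right) 1 \cdot 4 \left(-5\right) = \left(-86 + \sqrt{537}\right) 1 \cdot 4 \left(-5\right) = \left(-86 + \sqrt{537}\right) 4 \left(-5\right) = \left(-86 + \sqrt{537}\right) \left(-20\right) = 1720 - 20 \sqrt{537}$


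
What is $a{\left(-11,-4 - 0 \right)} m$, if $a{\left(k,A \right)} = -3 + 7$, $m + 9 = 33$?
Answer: $96$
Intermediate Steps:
$m = 24$ ($m = -9 + 33 = 24$)
$a{\left(k,A \right)} = 4$
$a{\left(-11,-4 - 0 \right)} m = 4 \cdot 24 = 96$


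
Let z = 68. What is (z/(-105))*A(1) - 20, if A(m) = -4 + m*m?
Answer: -632/35 ≈ -18.057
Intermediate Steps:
A(m) = -4 + m²
(z/(-105))*A(1) - 20 = (68/(-105))*(-4 + 1²) - 20 = (68*(-1/105))*(-4 + 1) - 20 = -68/105*(-3) - 20 = 68/35 - 20 = -632/35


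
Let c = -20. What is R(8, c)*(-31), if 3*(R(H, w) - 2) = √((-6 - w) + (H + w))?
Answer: -62 - 31*√2/3 ≈ -76.614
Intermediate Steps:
R(H, w) = 2 + √(-6 + H)/3 (R(H, w) = 2 + √((-6 - w) + (H + w))/3 = 2 + √(-6 + H)/3)
R(8, c)*(-31) = (2 + √(-6 + 8)/3)*(-31) = (2 + √2/3)*(-31) = -62 - 31*√2/3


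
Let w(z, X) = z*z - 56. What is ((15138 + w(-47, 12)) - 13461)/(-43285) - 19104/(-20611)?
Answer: 149595302/178429427 ≈ 0.83840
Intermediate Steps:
w(z, X) = -56 + z**2 (w(z, X) = z**2 - 56 = -56 + z**2)
((15138 + w(-47, 12)) - 13461)/(-43285) - 19104/(-20611) = ((15138 + (-56 + (-47)**2)) - 13461)/(-43285) - 19104/(-20611) = ((15138 + (-56 + 2209)) - 13461)*(-1/43285) - 19104*(-1/20611) = ((15138 + 2153) - 13461)*(-1/43285) + 19104/20611 = (17291 - 13461)*(-1/43285) + 19104/20611 = 3830*(-1/43285) + 19104/20611 = -766/8657 + 19104/20611 = 149595302/178429427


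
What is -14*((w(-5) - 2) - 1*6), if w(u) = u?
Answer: 182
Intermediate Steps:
-14*((w(-5) - 2) - 1*6) = -14*((-5 - 2) - 1*6) = -14*(-7 - 6) = -14*(-13) = 182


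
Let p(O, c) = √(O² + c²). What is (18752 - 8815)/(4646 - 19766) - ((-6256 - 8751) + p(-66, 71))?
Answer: 226895903/15120 - √9397 ≈ 14909.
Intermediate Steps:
(18752 - 8815)/(4646 - 19766) - ((-6256 - 8751) + p(-66, 71)) = (18752 - 8815)/(4646 - 19766) - ((-6256 - 8751) + √((-66)² + 71²)) = 9937/(-15120) - (-15007 + √(4356 + 5041)) = 9937*(-1/15120) - (-15007 + √9397) = -9937/15120 + (15007 - √9397) = 226895903/15120 - √9397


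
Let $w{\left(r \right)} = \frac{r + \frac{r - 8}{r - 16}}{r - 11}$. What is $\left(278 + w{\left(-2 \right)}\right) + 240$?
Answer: $\frac{4663}{9} \approx 518.11$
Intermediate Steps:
$w{\left(r \right)} = \frac{r + \frac{-8 + r}{-16 + r}}{-11 + r}$
$\left(278 + w{\left(-2 \right)}\right) + 240 = \left(278 + \frac{-8 + \left(-2\right)^{2} - -30}{176 + \left(-2\right)^{2} - -54}\right) + 240 = \left(278 + \frac{-8 + 4 + 30}{176 + 4 + 54}\right) + 240 = \left(278 + \frac{1}{234} \cdot 26\right) + 240 = \left(278 + \frac{1}{9}\right) + 240 = \frac{2503}{9} + 240 = \frac{4663}{9}$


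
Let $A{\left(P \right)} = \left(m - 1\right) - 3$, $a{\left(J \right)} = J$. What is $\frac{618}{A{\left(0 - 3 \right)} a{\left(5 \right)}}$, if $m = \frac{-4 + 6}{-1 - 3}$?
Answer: $- \frac{412}{15} \approx -27.467$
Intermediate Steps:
$m = - \frac{1}{2}$ ($m = \frac{2}{-4} = 2 \left(- \frac{1}{4}\right) = - \frac{1}{2} \approx -0.5$)
$A{\left(P \right)} = - \frac{9}{2}$ ($A{\left(P \right)} = \left(- \frac{1}{2} - 1\right) - 3 = - \frac{3}{2} - 3 = - \frac{9}{2}$)
$\frac{618}{A{\left(0 - 3 \right)} a{\left(5 \right)}} = \frac{618}{\left(- \frac{9}{2}\right) 5} = \frac{618}{- \frac{45}{2}} = 618 \left(- \frac{2}{45}\right) = - \frac{412}{15}$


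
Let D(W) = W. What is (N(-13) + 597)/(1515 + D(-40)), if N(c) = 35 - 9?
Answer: 623/1475 ≈ 0.42237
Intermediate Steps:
N(c) = 26
(N(-13) + 597)/(1515 + D(-40)) = (26 + 597)/(1515 - 40) = 623/1475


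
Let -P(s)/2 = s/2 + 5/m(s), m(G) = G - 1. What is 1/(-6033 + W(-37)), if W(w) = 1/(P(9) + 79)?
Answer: -275/1659071 ≈ -0.00016576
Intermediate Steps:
m(G) = -1 + G
P(s) = -s - 10/(-1 + s) (P(s) = -2*(s/2 + 5/(-1 + s)) = -s - 10/(-1 + s))
W(w) = 4/275 (W(w) = 1/((-10 + 9 - 1*9²)/(-1 + 9) + 79) = 1/((-10 + 9 - 1*81)/8 + 79) = 1/((-10 + 9 - 81)/8 + 79) = 1/((⅛)*(-82) + 79) = 1/(-41/4 + 79) = 1/(275/4) = 4/275)
1/(-6033 + W(-37)) = 1/(-6033 + 4/275) = 1/(-1659071/275) = -275/1659071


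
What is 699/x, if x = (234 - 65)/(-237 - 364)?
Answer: -420099/169 ≈ -2485.8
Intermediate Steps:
x = -169/601 (x = 169/(-601) = 169*(-1/601) = -169/601 ≈ -0.28120)
699/x = 699/(-169/601) = 699*(-601/169) = -420099/169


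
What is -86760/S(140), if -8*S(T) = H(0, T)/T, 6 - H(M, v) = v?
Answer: -48585600/67 ≈ -7.2516e+5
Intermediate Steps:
H(M, v) = 6 - v
S(T) = -(6 - T)/(8*T)
-86760/S(140) = -86760*1120/(-6 + 140) = -86760/((1/8)*(1/140)*134) = -86760/67/560 = -86760*560/67 = -48585600/67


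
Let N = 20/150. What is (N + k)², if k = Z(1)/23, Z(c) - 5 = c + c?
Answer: 22801/119025 ≈ 0.19156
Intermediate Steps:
Z(c) = 5 + 2*c (Z(c) = 5 + (c + c) = 5 + 2*c)
k = 7/23 (k = (5 + 2*1)/23 = (5 + 2)*(1/23) = 7*(1/23) = 7/23 ≈ 0.30435)
N = 2/15 (N = 20*(1/150) = 2/15 ≈ 0.13333)
(N + k)² = (2/15 + 7/23)² = (151/345)² = 22801/119025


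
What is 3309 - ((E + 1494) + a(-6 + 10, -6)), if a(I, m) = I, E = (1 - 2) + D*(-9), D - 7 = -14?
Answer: 1749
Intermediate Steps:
D = -7 (D = 7 - 14 = -7)
E = 62 (E = (1 - 2) - 7*(-9) = -1 + 63 = 62)
3309 - ((E + 1494) + a(-6 + 10, -6)) = 3309 - ((62 + 1494) + (-6 + 10)) = 3309 - (1556 + 4) = 3309 - 1*1560 = 3309 - 1560 = 1749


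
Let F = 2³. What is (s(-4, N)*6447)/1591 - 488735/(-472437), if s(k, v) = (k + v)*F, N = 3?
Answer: -23588833327/751647267 ≈ -31.383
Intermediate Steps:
F = 8
s(k, v) = 8*k + 8*v (s(k, v) = (k + v)*8 = 8*k + 8*v)
(s(-4, N)*6447)/1591 - 488735/(-472437) = ((8*(-4) + 8*3)*6447)/1591 - 488735/(-472437) = ((-32 + 24)*6447)*(1/1591) - 488735*(-1/472437) = -8*6447*(1/1591) + 488735/472437 = -51576*1/1591 + 488735/472437 = -51576/1591 + 488735/472437 = -23588833327/751647267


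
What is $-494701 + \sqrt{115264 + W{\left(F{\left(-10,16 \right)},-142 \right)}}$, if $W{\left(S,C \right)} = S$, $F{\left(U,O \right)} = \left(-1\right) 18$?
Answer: $-494701 + \sqrt{115246} \approx -4.9436 \cdot 10^{5}$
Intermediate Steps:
$F{\left(U,O \right)} = -18$
$-494701 + \sqrt{115264 + W{\left(F{\left(-10,16 \right)},-142 \right)}} = -494701 + \sqrt{115264 - 18} = -494701 + \sqrt{115246}$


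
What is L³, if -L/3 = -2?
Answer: 216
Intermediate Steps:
L = 6 (L = -3*(-2) = 6)
L³ = 6³ = 216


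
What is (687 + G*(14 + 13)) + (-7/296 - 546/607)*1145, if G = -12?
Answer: -124694489/179672 ≈ -694.01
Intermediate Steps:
(687 + G*(14 + 13)) + (-7/296 - 546/607)*1145 = (687 - 12*(14 + 13)) + (-7/296 - 546/607)*1145 = (687 - 12*27) + (-7*1/296 - 546*1/607)*1145 = (687 - 324) + (-7/296 - 546/607)*1145 = 363 - 165865/179672*1145 = 363 - 189915425/179672 = -124694489/179672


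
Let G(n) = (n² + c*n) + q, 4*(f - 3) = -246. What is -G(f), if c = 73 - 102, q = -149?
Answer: -19879/4 ≈ -4969.8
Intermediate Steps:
c = -29
f = -117/2 (f = 3 + (¼)*(-246) = 3 - 123/2 = -117/2 ≈ -58.500)
G(n) = -149 + n² - 29*n (G(n) = (n² - 29*n) - 149 = -149 + n² - 29*n)
-G(f) = -(-149 + (-117/2)² - 29*(-117/2)) = -(-149 + 13689/4 + 3393/2) = -1*19879/4 = -19879/4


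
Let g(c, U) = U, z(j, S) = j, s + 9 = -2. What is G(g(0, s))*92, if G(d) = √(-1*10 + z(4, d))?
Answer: 92*I*√6 ≈ 225.35*I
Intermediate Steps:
s = -11 (s = -9 - 2 = -11)
G(d) = I*√6 (G(d) = √(-1*10 + 4) = √(-10 + 4) = √(-6) = I*√6)
G(g(0, s))*92 = (I*√6)*92 = 92*I*√6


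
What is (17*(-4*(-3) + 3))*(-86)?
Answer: -21930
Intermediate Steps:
(17*(-4*(-3) + 3))*(-86) = (17*(12 + 3))*(-86) = (17*15)*(-86) = 255*(-86) = -21930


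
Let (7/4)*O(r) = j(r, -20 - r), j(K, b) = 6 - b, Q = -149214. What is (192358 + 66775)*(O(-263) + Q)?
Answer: -38701365474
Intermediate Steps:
O(r) = 104/7 + 4*r/7 (O(r) = 4*(6 - (-20 - r))/7 = 4*(6 + (20 + r))/7 = 4*(26 + r)/7 = 104/7 + 4*r/7)
(192358 + 66775)*(O(-263) + Q) = (192358 + 66775)*((104/7 + (4/7)*(-263)) - 149214) = 259133*((104/7 - 1052/7) - 149214) = 259133*(-948/7 - 149214) = 259133*(-1045446/7) = -38701365474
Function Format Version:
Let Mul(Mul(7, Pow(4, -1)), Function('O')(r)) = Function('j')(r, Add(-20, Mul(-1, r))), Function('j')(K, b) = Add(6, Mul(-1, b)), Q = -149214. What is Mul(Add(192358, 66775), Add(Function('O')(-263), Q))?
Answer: -38701365474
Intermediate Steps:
Function('O')(r) = Add(Rational(104, 7), Mul(Rational(4, 7), r)) (Function('O')(r) = Mul(Rational(4, 7), Add(6, Mul(-1, Add(-20, Mul(-1, r))))) = Mul(Rational(4, 7), Add(6, Add(20, r))) = Mul(Rational(4, 7), Add(26, r)) = Add(Rational(104, 7), Mul(Rational(4, 7), r)))
Mul(Add(192358, 66775), Add(Function('O')(-263), Q)) = Mul(Add(192358, 66775), Add(Add(Rational(104, 7), Mul(Rational(4, 7), -263)), -149214)) = Mul(259133, Add(Add(Rational(104, 7), Rational(-1052, 7)), -149214)) = Mul(259133, Add(Rational(-948, 7), -149214)) = Mul(259133, Rational(-1045446, 7)) = -38701365474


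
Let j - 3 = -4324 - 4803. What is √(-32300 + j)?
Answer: 4*I*√2589 ≈ 203.53*I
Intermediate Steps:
j = -9124 (j = 3 + (-4324 - 4803) = 3 - 9127 = -9124)
√(-32300 + j) = √(-32300 - 9124) = √(-41424) = 4*I*√2589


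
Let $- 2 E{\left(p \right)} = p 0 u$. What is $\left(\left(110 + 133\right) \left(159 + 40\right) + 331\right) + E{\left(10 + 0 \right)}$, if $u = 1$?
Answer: $48688$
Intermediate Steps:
$E{\left(p \right)} = 0$ ($E{\left(p \right)} = - \frac{p 0 \cdot 1}{2} = - \frac{0 \cdot 1}{2} = \left(- \frac{1}{2}\right) 0 = 0$)
$\left(\left(110 + 133\right) \left(159 + 40\right) + 331\right) + E{\left(10 + 0 \right)} = \left(\left(110 + 133\right) \left(159 + 40\right) + 331\right) + 0 = \left(243 \cdot 199 + 331\right) + 0 = \left(48357 + 331\right) + 0 = 48688 + 0 = 48688$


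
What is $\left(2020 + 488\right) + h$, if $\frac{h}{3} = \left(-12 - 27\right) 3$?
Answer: $2157$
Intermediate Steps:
$h = -351$ ($h = 3 \left(-12 - 27\right) 3 = 3 \left(\left(-39\right) 3\right) = 3 \left(-117\right) = -351$)
$\left(2020 + 488\right) + h = \left(2020 + 488\right) - 351 = 2508 - 351 = 2157$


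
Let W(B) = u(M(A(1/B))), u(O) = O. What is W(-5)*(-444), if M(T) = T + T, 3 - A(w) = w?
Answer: -14208/5 ≈ -2841.6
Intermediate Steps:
A(w) = 3 - w
M(T) = 2*T
W(B) = 6 - 2/B (W(B) = 2*(3 - 1/B) = 6 - 2/B)
W(-5)*(-444) = (6 - 2/(-5))*(-444) = (6 - 2*(-⅕))*(-444) = (6 + ⅖)*(-444) = (32/5)*(-444) = -14208/5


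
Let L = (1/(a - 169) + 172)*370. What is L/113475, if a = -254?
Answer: 1076774/1919997 ≈ 0.56082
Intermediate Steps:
L = 26919350/423 (L = (1/(-254 - 169) + 172)*370 = (1/(-423) + 172)*370 = (-1/423 + 172)*370 = (72755/423)*370 = 26919350/423 ≈ 63639.)
L/113475 = (26919350/423)/113475 = (26919350/423)*(1/113475) = 1076774/1919997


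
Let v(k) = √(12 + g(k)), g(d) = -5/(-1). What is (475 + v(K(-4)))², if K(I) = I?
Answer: (475 + √17)² ≈ 2.2956e+5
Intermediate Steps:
g(d) = 5 (g(d) = -5*(-1) = 5)
v(k) = √17 (v(k) = √(12 + 5) = √17)
(475 + v(K(-4)))² = (475 + √17)²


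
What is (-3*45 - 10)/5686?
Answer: -145/5686 ≈ -0.025501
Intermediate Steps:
(-3*45 - 10)/5686 = (-135 - 10)*(1/5686) = -145*1/5686 = -145/5686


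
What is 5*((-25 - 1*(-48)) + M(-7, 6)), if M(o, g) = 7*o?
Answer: -130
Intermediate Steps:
5*((-25 - 1*(-48)) + M(-7, 6)) = 5*((-25 - 1*(-48)) + 7*(-7)) = 5*((-25 + 48) - 49) = 5*(23 - 49) = 5*(-26) = -130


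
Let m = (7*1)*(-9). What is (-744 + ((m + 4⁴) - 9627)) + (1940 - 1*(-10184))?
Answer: 1946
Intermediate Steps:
m = -63 (m = 7*(-9) = -63)
(-744 + ((m + 4⁴) - 9627)) + (1940 - 1*(-10184)) = (-744 + ((-63 + 4⁴) - 9627)) + (1940 - 1*(-10184)) = (-744 + ((-63 + 256) - 9627)) + (1940 + 10184) = (-744 + (193 - 9627)) + 12124 = (-744 - 9434) + 12124 = -10178 + 12124 = 1946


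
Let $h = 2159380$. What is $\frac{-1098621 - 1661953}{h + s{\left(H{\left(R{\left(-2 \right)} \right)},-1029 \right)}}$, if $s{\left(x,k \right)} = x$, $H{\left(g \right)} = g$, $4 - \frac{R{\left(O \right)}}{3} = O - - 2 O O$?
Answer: $- \frac{1380287}{1079687} \approx -1.2784$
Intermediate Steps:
$R{\left(O \right)} = 12 - 6 O^{2} - 3 O$ ($R{\left(O \right)} = 12 - 3 \left(O - - 2 O O\right) = 12 - 3 \left(O - - 2 O^{2}\right) = 12 - 3 \left(O + 2 O^{2}\right) = 12 - \left(3 O + 6 O^{2}\right) = 12 - 6 O^{2} - 3 O$)
$\frac{-1098621 - 1661953}{h + s{\left(H{\left(R{\left(-2 \right)} \right)},-1029 \right)}} = \frac{-1098621 - 1661953}{2159380 - \left(-18 + 24\right)} = - \frac{2760574}{2159380 + \left(12 - 24 + 6\right)} = - \frac{2760574}{2159380 - 6} = - \frac{2760574}{2159374} = \left(-2760574\right) \frac{1}{2159374} = - \frac{1380287}{1079687}$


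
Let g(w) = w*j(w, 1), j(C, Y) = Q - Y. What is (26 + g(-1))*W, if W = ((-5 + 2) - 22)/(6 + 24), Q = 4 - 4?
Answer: -45/2 ≈ -22.500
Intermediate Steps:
Q = 0
j(C, Y) = -Y (j(C, Y) = 0 - Y = -Y)
g(w) = -w (g(w) = w*(-1*1) = w*(-1) = -w)
W = -⅚ (W = (-3 - 22)/30 = -25*1/30 = -⅚ ≈ -0.83333)
(26 + g(-1))*W = (26 - 1*(-1))*(-⅚) = (26 + 1)*(-⅚) = 27*(-⅚) = -45/2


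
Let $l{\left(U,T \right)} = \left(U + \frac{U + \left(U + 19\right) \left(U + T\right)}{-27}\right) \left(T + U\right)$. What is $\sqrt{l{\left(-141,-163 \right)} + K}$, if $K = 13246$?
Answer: $\frac{\sqrt{38240574}}{9} \approx 687.1$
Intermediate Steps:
$l{\left(U,T \right)} = \left(T + U\right) \left(\frac{26 U}{27} - \frac{\left(19 + U\right) \left(T + U\right)}{27}\right)$ ($l{\left(U,T \right)} = \left(U + \left(U + \left(19 + U\right) \left(T + U\right)\right) \left(- \frac{1}{27}\right)\right) \left(T + U\right) = \left(U - \left(\frac{U}{27} + \frac{\left(19 + U\right) \left(T + U\right)}{27}\right)\right) \left(T + U\right) = \left(\frac{26 U}{27} - \frac{\left(19 + U\right) \left(T + U\right)}{27}\right) \left(T + U\right) = \left(T + U\right) \left(\frac{26 U}{27} - \frac{\left(19 + U\right) \left(T + U\right)}{27}\right)$)
$\sqrt{l{\left(-141,-163 \right)} + K} = \sqrt{\left(- \frac{19 \left(-163\right)^{2}}{27} - \frac{\left(-141\right)^{3}}{27} + \frac{7 \left(-141\right)^{2}}{27} - \left(- \frac{652}{9}\right) \left(-141\right) - - \frac{326 \left(-141\right)^{2}}{27} - - \frac{47 \left(-163\right)^{2}}{9}\right) + 13246} = \sqrt{\left(\left(- \frac{19}{27}\right) 26569 - -103823 + \frac{7}{27} \cdot 19881 - \frac{30644}{3} - \left(- \frac{326}{27}\right) 19881 - \left(- \frac{47}{9}\right) 26569\right) + 13246} = \sqrt{\left(- \frac{504811}{27} + 103823 + \frac{15463}{3} - \frac{30644}{3} + \frac{720134}{3} + \frac{1248743}{9}\right) + 13246} = \sqrt{\frac{12389216}{27} + 13246} = \sqrt{\frac{12746858}{27}} = \frac{\sqrt{38240574}}{9}$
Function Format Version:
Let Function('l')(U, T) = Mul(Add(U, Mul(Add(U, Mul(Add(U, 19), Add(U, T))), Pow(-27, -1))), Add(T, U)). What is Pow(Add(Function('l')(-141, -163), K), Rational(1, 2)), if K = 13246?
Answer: Mul(Rational(1, 9), Pow(38240574, Rational(1, 2))) ≈ 687.10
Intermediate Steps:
Function('l')(U, T) = Mul(Add(T, U), Add(Mul(Rational(26, 27), U), Mul(Rational(-1, 27), Add(19, U), Add(T, U)))) (Function('l')(U, T) = Mul(Add(U, Mul(Add(U, Mul(Add(19, U), Add(T, U))), Rational(-1, 27))), Add(T, U)) = Mul(Add(U, Add(Mul(Rational(-1, 27), U), Mul(Rational(-1, 27), Add(19, U), Add(T, U)))), Add(T, U)) = Mul(Add(Mul(Rational(26, 27), U), Mul(Rational(-1, 27), Add(19, U), Add(T, U))), Add(T, U)) = Mul(Add(T, U), Add(Mul(Rational(26, 27), U), Mul(Rational(-1, 27), Add(19, U), Add(T, U)))))
Pow(Add(Function('l')(-141, -163), K), Rational(1, 2)) = Pow(Add(Add(Mul(Rational(-19, 27), Pow(-163, 2)), Mul(Rational(-1, 27), Pow(-141, 3)), Mul(Rational(7, 27), Pow(-141, 2)), Mul(Rational(-4, 9), -163, -141), Mul(Rational(-2, 27), -163, Pow(-141, 2)), Mul(Rational(-1, 27), -141, Pow(-163, 2))), 13246), Rational(1, 2)) = Pow(Add(Add(Mul(Rational(-19, 27), 26569), Mul(Rational(-1, 27), -2803221), Mul(Rational(7, 27), 19881), Rational(-30644, 3), Mul(Rational(-2, 27), -163, 19881), Mul(Rational(-1, 27), -141, 26569)), 13246), Rational(1, 2)) = Pow(Add(Add(Rational(-504811, 27), 103823, Rational(15463, 3), Rational(-30644, 3), Rational(720134, 3), Rational(1248743, 9)), 13246), Rational(1, 2)) = Pow(Add(Rational(12389216, 27), 13246), Rational(1, 2)) = Pow(Rational(12746858, 27), Rational(1, 2)) = Mul(Rational(1, 9), Pow(38240574, Rational(1, 2)))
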